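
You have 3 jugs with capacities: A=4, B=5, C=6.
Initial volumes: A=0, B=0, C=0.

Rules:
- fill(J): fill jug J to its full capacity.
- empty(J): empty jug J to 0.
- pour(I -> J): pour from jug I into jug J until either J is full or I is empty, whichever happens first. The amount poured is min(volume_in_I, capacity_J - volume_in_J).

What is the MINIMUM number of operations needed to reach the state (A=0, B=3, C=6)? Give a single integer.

Answer: 4

Derivation:
BFS from (A=0, B=0, C=0). One shortest path:
  1. fill(A) -> (A=4 B=0 C=0)
  2. fill(B) -> (A=4 B=5 C=0)
  3. pour(A -> C) -> (A=0 B=5 C=4)
  4. pour(B -> C) -> (A=0 B=3 C=6)
Reached target in 4 moves.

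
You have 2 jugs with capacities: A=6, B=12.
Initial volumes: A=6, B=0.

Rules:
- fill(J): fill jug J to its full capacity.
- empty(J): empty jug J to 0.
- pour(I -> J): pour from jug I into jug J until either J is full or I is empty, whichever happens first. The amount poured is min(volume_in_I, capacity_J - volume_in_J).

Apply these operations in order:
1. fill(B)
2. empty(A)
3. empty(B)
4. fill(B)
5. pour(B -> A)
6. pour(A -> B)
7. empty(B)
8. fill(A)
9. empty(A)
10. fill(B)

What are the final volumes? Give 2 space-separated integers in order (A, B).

Step 1: fill(B) -> (A=6 B=12)
Step 2: empty(A) -> (A=0 B=12)
Step 3: empty(B) -> (A=0 B=0)
Step 4: fill(B) -> (A=0 B=12)
Step 5: pour(B -> A) -> (A=6 B=6)
Step 6: pour(A -> B) -> (A=0 B=12)
Step 7: empty(B) -> (A=0 B=0)
Step 8: fill(A) -> (A=6 B=0)
Step 9: empty(A) -> (A=0 B=0)
Step 10: fill(B) -> (A=0 B=12)

Answer: 0 12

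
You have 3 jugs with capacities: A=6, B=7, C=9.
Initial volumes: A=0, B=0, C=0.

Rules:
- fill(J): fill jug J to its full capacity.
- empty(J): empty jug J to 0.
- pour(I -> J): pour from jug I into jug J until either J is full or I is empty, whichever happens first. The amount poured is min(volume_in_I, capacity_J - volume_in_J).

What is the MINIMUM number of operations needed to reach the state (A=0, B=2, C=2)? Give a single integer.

BFS from (A=0, B=0, C=0). One shortest path:
  1. fill(B) -> (A=0 B=7 C=0)
  2. fill(C) -> (A=0 B=7 C=9)
  3. pour(B -> A) -> (A=6 B=1 C=9)
  4. empty(A) -> (A=0 B=1 C=9)
  5. pour(B -> A) -> (A=1 B=0 C=9)
  6. pour(C -> B) -> (A=1 B=7 C=2)
  7. pour(B -> A) -> (A=6 B=2 C=2)
  8. empty(A) -> (A=0 B=2 C=2)
Reached target in 8 moves.

Answer: 8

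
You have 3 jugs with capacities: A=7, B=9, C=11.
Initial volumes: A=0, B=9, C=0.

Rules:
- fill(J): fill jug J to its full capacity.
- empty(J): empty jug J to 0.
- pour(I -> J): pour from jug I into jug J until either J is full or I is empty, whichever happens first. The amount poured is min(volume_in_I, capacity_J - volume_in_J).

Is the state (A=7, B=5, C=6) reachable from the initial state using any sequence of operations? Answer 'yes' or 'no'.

Answer: yes

Derivation:
BFS from (A=0, B=9, C=0):
  1. pour(B -> A) -> (A=7 B=2 C=0)
  2. pour(A -> C) -> (A=0 B=2 C=7)
  3. pour(B -> A) -> (A=2 B=0 C=7)
  4. fill(B) -> (A=2 B=9 C=7)
  5. pour(B -> C) -> (A=2 B=5 C=11)
  6. pour(C -> A) -> (A=7 B=5 C=6)
Target reached → yes.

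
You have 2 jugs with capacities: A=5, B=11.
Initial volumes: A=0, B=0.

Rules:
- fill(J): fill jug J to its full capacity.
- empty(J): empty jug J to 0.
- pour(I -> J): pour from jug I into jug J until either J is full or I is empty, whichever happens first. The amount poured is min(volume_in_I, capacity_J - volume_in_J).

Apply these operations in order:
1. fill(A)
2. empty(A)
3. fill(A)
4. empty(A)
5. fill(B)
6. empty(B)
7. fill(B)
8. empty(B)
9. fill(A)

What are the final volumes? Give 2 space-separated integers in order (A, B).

Step 1: fill(A) -> (A=5 B=0)
Step 2: empty(A) -> (A=0 B=0)
Step 3: fill(A) -> (A=5 B=0)
Step 4: empty(A) -> (A=0 B=0)
Step 5: fill(B) -> (A=0 B=11)
Step 6: empty(B) -> (A=0 B=0)
Step 7: fill(B) -> (A=0 B=11)
Step 8: empty(B) -> (A=0 B=0)
Step 9: fill(A) -> (A=5 B=0)

Answer: 5 0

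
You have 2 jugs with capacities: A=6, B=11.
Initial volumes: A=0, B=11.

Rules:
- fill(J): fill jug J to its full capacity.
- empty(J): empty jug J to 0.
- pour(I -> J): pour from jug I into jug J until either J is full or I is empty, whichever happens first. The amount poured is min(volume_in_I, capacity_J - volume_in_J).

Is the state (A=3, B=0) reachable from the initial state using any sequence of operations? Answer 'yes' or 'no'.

Answer: yes

Derivation:
BFS from (A=0, B=11):
  1. pour(B -> A) -> (A=6 B=5)
  2. empty(A) -> (A=0 B=5)
  3. pour(B -> A) -> (A=5 B=0)
  4. fill(B) -> (A=5 B=11)
  5. pour(B -> A) -> (A=6 B=10)
  6. empty(A) -> (A=0 B=10)
  7. pour(B -> A) -> (A=6 B=4)
  8. empty(A) -> (A=0 B=4)
  9. pour(B -> A) -> (A=4 B=0)
  10. fill(B) -> (A=4 B=11)
  11. pour(B -> A) -> (A=6 B=9)
  12. empty(A) -> (A=0 B=9)
  13. pour(B -> A) -> (A=6 B=3)
  14. empty(A) -> (A=0 B=3)
  15. pour(B -> A) -> (A=3 B=0)
Target reached → yes.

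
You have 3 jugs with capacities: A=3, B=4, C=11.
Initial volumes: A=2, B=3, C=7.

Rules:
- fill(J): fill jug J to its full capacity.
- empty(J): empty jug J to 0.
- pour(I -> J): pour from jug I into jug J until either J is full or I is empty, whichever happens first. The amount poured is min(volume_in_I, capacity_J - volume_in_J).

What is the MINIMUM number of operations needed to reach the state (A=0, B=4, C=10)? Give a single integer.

BFS from (A=2, B=3, C=7). One shortest path:
  1. fill(A) -> (A=3 B=3 C=7)
  2. fill(B) -> (A=3 B=4 C=7)
  3. pour(A -> C) -> (A=0 B=4 C=10)
Reached target in 3 moves.

Answer: 3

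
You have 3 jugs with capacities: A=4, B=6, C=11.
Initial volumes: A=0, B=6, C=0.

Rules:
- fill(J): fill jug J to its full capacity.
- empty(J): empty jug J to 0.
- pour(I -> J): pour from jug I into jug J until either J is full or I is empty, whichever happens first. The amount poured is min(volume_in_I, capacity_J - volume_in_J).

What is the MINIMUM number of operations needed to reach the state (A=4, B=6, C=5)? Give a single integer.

Answer: 4

Derivation:
BFS from (A=0, B=6, C=0). One shortest path:
  1. fill(A) -> (A=4 B=6 C=0)
  2. empty(B) -> (A=4 B=0 C=0)
  3. fill(C) -> (A=4 B=0 C=11)
  4. pour(C -> B) -> (A=4 B=6 C=5)
Reached target in 4 moves.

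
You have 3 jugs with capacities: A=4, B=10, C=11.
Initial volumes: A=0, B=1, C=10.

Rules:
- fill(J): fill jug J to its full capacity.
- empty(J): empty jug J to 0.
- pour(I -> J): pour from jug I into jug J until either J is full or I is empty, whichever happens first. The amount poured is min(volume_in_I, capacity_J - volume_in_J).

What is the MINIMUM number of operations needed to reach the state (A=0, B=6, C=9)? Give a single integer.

BFS from (A=0, B=1, C=10). One shortest path:
  1. fill(A) -> (A=4 B=1 C=10)
  2. pour(A -> B) -> (A=0 B=5 C=10)
  3. pour(C -> B) -> (A=0 B=10 C=5)
  4. pour(B -> A) -> (A=4 B=6 C=5)
  5. pour(A -> C) -> (A=0 B=6 C=9)
Reached target in 5 moves.

Answer: 5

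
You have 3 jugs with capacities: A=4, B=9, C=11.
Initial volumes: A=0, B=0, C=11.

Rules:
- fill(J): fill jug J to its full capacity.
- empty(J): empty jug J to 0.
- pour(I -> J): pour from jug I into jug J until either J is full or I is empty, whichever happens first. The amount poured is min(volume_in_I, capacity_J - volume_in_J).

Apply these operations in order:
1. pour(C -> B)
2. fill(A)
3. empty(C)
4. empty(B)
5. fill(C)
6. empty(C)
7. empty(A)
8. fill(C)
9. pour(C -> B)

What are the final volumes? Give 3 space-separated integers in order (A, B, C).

Step 1: pour(C -> B) -> (A=0 B=9 C=2)
Step 2: fill(A) -> (A=4 B=9 C=2)
Step 3: empty(C) -> (A=4 B=9 C=0)
Step 4: empty(B) -> (A=4 B=0 C=0)
Step 5: fill(C) -> (A=4 B=0 C=11)
Step 6: empty(C) -> (A=4 B=0 C=0)
Step 7: empty(A) -> (A=0 B=0 C=0)
Step 8: fill(C) -> (A=0 B=0 C=11)
Step 9: pour(C -> B) -> (A=0 B=9 C=2)

Answer: 0 9 2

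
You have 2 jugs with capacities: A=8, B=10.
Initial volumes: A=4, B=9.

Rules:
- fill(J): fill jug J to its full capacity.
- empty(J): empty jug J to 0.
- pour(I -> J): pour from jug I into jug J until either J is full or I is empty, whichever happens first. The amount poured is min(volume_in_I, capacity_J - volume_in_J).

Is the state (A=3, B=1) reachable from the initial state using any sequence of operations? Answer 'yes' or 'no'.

Answer: no

Derivation:
BFS explored all 37 reachable states.
Reachable set includes: (0,0), (0,1), (0,2), (0,3), (0,4), (0,5), (0,6), (0,7), (0,8), (0,9), (0,10), (1,0) ...
Target (A=3, B=1) not in reachable set → no.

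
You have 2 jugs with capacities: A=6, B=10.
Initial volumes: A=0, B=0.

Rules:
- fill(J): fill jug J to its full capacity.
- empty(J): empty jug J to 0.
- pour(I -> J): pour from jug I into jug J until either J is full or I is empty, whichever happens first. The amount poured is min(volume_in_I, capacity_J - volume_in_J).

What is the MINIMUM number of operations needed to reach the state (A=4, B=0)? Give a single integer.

BFS from (A=0, B=0). One shortest path:
  1. fill(B) -> (A=0 B=10)
  2. pour(B -> A) -> (A=6 B=4)
  3. empty(A) -> (A=0 B=4)
  4. pour(B -> A) -> (A=4 B=0)
Reached target in 4 moves.

Answer: 4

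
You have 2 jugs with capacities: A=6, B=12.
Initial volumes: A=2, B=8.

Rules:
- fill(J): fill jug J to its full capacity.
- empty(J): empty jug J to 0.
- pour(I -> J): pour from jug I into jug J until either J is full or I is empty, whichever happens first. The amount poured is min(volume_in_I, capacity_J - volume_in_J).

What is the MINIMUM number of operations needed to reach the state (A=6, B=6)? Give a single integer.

BFS from (A=2, B=8). One shortest path:
  1. empty(A) -> (A=0 B=8)
  2. fill(B) -> (A=0 B=12)
  3. pour(B -> A) -> (A=6 B=6)
Reached target in 3 moves.

Answer: 3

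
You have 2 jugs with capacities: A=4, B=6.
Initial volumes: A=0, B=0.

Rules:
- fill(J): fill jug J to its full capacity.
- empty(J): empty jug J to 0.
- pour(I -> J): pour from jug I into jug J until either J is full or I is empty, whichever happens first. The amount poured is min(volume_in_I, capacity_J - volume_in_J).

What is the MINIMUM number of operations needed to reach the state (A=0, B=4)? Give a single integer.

BFS from (A=0, B=0). One shortest path:
  1. fill(A) -> (A=4 B=0)
  2. pour(A -> B) -> (A=0 B=4)
Reached target in 2 moves.

Answer: 2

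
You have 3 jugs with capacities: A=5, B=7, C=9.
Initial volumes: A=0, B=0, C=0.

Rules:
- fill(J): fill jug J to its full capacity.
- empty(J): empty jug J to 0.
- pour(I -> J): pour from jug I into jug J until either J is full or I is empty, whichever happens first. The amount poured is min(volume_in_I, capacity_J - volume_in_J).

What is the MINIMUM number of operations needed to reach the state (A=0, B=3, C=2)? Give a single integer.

Answer: 7

Derivation:
BFS from (A=0, B=0, C=0). One shortest path:
  1. fill(A) -> (A=5 B=0 C=0)
  2. fill(B) -> (A=5 B=7 C=0)
  3. pour(B -> C) -> (A=5 B=0 C=7)
  4. pour(A -> C) -> (A=3 B=0 C=9)
  5. pour(C -> B) -> (A=3 B=7 C=2)
  6. empty(B) -> (A=3 B=0 C=2)
  7. pour(A -> B) -> (A=0 B=3 C=2)
Reached target in 7 moves.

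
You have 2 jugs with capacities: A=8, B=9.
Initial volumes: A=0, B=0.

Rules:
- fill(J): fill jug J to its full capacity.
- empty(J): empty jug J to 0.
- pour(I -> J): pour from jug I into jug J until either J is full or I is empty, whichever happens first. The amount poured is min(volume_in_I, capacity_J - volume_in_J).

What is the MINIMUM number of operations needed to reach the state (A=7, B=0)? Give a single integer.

BFS from (A=0, B=0). One shortest path:
  1. fill(A) -> (A=8 B=0)
  2. pour(A -> B) -> (A=0 B=8)
  3. fill(A) -> (A=8 B=8)
  4. pour(A -> B) -> (A=7 B=9)
  5. empty(B) -> (A=7 B=0)
Reached target in 5 moves.

Answer: 5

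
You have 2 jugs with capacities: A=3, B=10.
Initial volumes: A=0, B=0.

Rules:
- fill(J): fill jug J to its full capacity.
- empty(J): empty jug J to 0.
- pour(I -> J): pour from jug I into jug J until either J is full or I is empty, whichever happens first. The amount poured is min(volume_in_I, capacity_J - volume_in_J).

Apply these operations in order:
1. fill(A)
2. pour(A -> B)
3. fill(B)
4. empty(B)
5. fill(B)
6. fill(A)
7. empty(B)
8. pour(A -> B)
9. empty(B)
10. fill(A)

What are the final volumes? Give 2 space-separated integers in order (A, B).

Answer: 3 0

Derivation:
Step 1: fill(A) -> (A=3 B=0)
Step 2: pour(A -> B) -> (A=0 B=3)
Step 3: fill(B) -> (A=0 B=10)
Step 4: empty(B) -> (A=0 B=0)
Step 5: fill(B) -> (A=0 B=10)
Step 6: fill(A) -> (A=3 B=10)
Step 7: empty(B) -> (A=3 B=0)
Step 8: pour(A -> B) -> (A=0 B=3)
Step 9: empty(B) -> (A=0 B=0)
Step 10: fill(A) -> (A=3 B=0)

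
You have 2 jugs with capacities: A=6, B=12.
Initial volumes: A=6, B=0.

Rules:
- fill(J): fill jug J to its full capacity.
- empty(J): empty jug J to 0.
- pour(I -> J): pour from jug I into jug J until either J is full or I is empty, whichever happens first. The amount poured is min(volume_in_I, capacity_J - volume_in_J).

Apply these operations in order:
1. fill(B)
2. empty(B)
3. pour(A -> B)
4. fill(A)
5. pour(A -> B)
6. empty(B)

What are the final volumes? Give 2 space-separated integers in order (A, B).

Step 1: fill(B) -> (A=6 B=12)
Step 2: empty(B) -> (A=6 B=0)
Step 3: pour(A -> B) -> (A=0 B=6)
Step 4: fill(A) -> (A=6 B=6)
Step 5: pour(A -> B) -> (A=0 B=12)
Step 6: empty(B) -> (A=0 B=0)

Answer: 0 0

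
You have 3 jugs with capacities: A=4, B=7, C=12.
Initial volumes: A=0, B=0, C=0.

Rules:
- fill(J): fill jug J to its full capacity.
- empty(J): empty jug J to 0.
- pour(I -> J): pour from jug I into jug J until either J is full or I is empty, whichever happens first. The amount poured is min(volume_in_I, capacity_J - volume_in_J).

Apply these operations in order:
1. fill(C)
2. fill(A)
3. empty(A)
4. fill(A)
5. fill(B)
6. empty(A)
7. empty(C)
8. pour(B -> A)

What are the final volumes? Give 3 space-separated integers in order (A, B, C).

Answer: 4 3 0

Derivation:
Step 1: fill(C) -> (A=0 B=0 C=12)
Step 2: fill(A) -> (A=4 B=0 C=12)
Step 3: empty(A) -> (A=0 B=0 C=12)
Step 4: fill(A) -> (A=4 B=0 C=12)
Step 5: fill(B) -> (A=4 B=7 C=12)
Step 6: empty(A) -> (A=0 B=7 C=12)
Step 7: empty(C) -> (A=0 B=7 C=0)
Step 8: pour(B -> A) -> (A=4 B=3 C=0)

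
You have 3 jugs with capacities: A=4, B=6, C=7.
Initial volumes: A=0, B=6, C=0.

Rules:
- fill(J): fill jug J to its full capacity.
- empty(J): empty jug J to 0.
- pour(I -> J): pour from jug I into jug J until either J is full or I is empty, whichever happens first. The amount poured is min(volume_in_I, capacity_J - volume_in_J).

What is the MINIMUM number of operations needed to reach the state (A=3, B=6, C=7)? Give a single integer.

Answer: 4

Derivation:
BFS from (A=0, B=6, C=0). One shortest path:
  1. fill(A) -> (A=4 B=6 C=0)
  2. pour(B -> C) -> (A=4 B=0 C=6)
  3. fill(B) -> (A=4 B=6 C=6)
  4. pour(A -> C) -> (A=3 B=6 C=7)
Reached target in 4 moves.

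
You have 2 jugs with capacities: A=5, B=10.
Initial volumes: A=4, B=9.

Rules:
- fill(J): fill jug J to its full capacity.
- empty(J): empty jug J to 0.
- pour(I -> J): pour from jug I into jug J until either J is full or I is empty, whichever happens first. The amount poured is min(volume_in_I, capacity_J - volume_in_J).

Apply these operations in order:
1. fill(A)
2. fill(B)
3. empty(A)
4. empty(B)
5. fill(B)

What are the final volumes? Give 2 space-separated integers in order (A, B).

Step 1: fill(A) -> (A=5 B=9)
Step 2: fill(B) -> (A=5 B=10)
Step 3: empty(A) -> (A=0 B=10)
Step 4: empty(B) -> (A=0 B=0)
Step 5: fill(B) -> (A=0 B=10)

Answer: 0 10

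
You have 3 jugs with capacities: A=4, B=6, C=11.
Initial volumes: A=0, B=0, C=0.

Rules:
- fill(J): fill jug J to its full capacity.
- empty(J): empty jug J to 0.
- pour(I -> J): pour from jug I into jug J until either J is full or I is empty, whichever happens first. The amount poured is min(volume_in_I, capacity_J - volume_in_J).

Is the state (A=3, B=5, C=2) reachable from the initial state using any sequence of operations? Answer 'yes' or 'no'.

Answer: no

Derivation:
BFS explored all 270 reachable states.
Reachable set includes: (0,0,0), (0,0,1), (0,0,2), (0,0,3), (0,0,4), (0,0,5), (0,0,6), (0,0,7), (0,0,8), (0,0,9), (0,0,10), (0,0,11) ...
Target (A=3, B=5, C=2) not in reachable set → no.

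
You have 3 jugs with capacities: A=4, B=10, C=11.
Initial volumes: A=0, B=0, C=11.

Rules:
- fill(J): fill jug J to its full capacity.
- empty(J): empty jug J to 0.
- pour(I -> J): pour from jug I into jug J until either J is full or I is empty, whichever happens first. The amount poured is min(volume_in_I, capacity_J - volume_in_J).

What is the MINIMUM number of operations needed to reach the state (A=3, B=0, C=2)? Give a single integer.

Answer: 8

Derivation:
BFS from (A=0, B=0, C=11). One shortest path:
  1. pour(C -> B) -> (A=0 B=10 C=1)
  2. pour(C -> A) -> (A=1 B=10 C=0)
  3. pour(B -> C) -> (A=1 B=0 C=10)
  4. pour(A -> B) -> (A=0 B=1 C=10)
  5. fill(A) -> (A=4 B=1 C=10)
  6. pour(A -> C) -> (A=3 B=1 C=11)
  7. pour(C -> B) -> (A=3 B=10 C=2)
  8. empty(B) -> (A=3 B=0 C=2)
Reached target in 8 moves.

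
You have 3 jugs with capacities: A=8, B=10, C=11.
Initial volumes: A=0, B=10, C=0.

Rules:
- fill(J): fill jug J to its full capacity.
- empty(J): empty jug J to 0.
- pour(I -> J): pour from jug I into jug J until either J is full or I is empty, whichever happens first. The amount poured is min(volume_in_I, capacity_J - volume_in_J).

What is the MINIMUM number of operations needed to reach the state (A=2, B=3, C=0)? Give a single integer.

Answer: 7

Derivation:
BFS from (A=0, B=10, C=0). One shortest path:
  1. fill(C) -> (A=0 B=10 C=11)
  2. pour(B -> A) -> (A=8 B=2 C=11)
  3. empty(A) -> (A=0 B=2 C=11)
  4. pour(C -> A) -> (A=8 B=2 C=3)
  5. empty(A) -> (A=0 B=2 C=3)
  6. pour(B -> A) -> (A=2 B=0 C=3)
  7. pour(C -> B) -> (A=2 B=3 C=0)
Reached target in 7 moves.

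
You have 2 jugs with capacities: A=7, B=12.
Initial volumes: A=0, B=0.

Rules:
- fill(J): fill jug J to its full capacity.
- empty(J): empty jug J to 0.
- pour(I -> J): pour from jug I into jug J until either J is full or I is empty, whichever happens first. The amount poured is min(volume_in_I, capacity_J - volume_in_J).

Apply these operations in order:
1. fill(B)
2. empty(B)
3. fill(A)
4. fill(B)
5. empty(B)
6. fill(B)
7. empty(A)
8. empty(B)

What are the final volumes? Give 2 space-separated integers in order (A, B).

Answer: 0 0

Derivation:
Step 1: fill(B) -> (A=0 B=12)
Step 2: empty(B) -> (A=0 B=0)
Step 3: fill(A) -> (A=7 B=0)
Step 4: fill(B) -> (A=7 B=12)
Step 5: empty(B) -> (A=7 B=0)
Step 6: fill(B) -> (A=7 B=12)
Step 7: empty(A) -> (A=0 B=12)
Step 8: empty(B) -> (A=0 B=0)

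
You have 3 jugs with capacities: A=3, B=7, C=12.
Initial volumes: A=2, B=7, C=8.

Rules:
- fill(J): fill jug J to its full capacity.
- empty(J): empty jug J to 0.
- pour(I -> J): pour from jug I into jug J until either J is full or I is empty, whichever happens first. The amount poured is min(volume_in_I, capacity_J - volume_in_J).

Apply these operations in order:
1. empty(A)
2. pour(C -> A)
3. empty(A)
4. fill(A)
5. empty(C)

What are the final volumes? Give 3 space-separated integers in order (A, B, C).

Answer: 3 7 0

Derivation:
Step 1: empty(A) -> (A=0 B=7 C=8)
Step 2: pour(C -> A) -> (A=3 B=7 C=5)
Step 3: empty(A) -> (A=0 B=7 C=5)
Step 4: fill(A) -> (A=3 B=7 C=5)
Step 5: empty(C) -> (A=3 B=7 C=0)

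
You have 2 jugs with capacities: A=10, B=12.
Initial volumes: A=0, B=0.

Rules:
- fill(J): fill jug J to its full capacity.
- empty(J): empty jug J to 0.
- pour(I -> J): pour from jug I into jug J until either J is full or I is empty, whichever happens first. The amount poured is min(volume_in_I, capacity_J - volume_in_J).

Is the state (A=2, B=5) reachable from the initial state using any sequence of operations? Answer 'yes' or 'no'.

Answer: no

Derivation:
BFS explored all 22 reachable states.
Reachable set includes: (0,0), (0,2), (0,4), (0,6), (0,8), (0,10), (0,12), (2,0), (2,12), (4,0), (4,12), (6,0) ...
Target (A=2, B=5) not in reachable set → no.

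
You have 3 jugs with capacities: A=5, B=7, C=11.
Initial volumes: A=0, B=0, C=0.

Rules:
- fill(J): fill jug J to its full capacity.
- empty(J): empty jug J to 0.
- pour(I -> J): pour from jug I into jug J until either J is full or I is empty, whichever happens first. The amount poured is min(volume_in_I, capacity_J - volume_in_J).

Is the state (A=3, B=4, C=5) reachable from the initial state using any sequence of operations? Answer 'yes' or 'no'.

BFS explored all 336 reachable states.
Reachable set includes: (0,0,0), (0,0,1), (0,0,2), (0,0,3), (0,0,4), (0,0,5), (0,0,6), (0,0,7), (0,0,8), (0,0,9), (0,0,10), (0,0,11) ...
Target (A=3, B=4, C=5) not in reachable set → no.

Answer: no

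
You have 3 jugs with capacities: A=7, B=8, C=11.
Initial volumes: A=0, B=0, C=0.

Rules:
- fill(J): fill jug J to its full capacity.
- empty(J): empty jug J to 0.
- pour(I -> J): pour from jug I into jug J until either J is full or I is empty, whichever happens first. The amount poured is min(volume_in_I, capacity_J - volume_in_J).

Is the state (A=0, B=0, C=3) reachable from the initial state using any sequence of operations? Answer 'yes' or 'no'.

BFS from (A=0, B=0, C=0):
  1. fill(C) -> (A=0 B=0 C=11)
  2. pour(C -> B) -> (A=0 B=8 C=3)
  3. empty(B) -> (A=0 B=0 C=3)
Target reached → yes.

Answer: yes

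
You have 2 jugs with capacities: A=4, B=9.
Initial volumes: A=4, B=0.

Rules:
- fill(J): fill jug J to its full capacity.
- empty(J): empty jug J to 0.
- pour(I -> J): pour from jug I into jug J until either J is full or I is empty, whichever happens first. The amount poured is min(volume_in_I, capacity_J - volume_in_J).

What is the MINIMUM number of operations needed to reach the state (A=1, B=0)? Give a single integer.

Answer: 7

Derivation:
BFS from (A=4, B=0). One shortest path:
  1. empty(A) -> (A=0 B=0)
  2. fill(B) -> (A=0 B=9)
  3. pour(B -> A) -> (A=4 B=5)
  4. empty(A) -> (A=0 B=5)
  5. pour(B -> A) -> (A=4 B=1)
  6. empty(A) -> (A=0 B=1)
  7. pour(B -> A) -> (A=1 B=0)
Reached target in 7 moves.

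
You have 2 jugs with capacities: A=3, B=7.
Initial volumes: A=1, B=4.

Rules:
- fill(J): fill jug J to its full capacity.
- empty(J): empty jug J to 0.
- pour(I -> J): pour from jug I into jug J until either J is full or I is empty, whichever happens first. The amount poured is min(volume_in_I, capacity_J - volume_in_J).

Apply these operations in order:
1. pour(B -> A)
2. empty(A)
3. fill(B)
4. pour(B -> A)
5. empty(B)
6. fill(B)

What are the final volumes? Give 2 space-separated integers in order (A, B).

Answer: 3 7

Derivation:
Step 1: pour(B -> A) -> (A=3 B=2)
Step 2: empty(A) -> (A=0 B=2)
Step 3: fill(B) -> (A=0 B=7)
Step 4: pour(B -> A) -> (A=3 B=4)
Step 5: empty(B) -> (A=3 B=0)
Step 6: fill(B) -> (A=3 B=7)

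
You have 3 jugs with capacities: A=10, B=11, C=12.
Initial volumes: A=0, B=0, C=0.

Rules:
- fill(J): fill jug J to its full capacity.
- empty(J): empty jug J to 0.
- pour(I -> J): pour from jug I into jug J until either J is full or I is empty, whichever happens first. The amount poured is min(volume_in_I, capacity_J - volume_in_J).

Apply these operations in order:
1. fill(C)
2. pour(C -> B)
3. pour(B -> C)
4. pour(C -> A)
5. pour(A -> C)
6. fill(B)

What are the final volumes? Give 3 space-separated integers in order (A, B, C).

Answer: 0 11 12

Derivation:
Step 1: fill(C) -> (A=0 B=0 C=12)
Step 2: pour(C -> B) -> (A=0 B=11 C=1)
Step 3: pour(B -> C) -> (A=0 B=0 C=12)
Step 4: pour(C -> A) -> (A=10 B=0 C=2)
Step 5: pour(A -> C) -> (A=0 B=0 C=12)
Step 6: fill(B) -> (A=0 B=11 C=12)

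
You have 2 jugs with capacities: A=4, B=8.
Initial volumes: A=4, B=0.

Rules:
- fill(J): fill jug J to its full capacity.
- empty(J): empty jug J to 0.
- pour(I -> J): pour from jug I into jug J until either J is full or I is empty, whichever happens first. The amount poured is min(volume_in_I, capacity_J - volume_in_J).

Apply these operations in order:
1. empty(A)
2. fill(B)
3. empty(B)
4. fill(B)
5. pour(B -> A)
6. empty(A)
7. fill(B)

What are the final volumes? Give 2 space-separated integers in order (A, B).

Step 1: empty(A) -> (A=0 B=0)
Step 2: fill(B) -> (A=0 B=8)
Step 3: empty(B) -> (A=0 B=0)
Step 4: fill(B) -> (A=0 B=8)
Step 5: pour(B -> A) -> (A=4 B=4)
Step 6: empty(A) -> (A=0 B=4)
Step 7: fill(B) -> (A=0 B=8)

Answer: 0 8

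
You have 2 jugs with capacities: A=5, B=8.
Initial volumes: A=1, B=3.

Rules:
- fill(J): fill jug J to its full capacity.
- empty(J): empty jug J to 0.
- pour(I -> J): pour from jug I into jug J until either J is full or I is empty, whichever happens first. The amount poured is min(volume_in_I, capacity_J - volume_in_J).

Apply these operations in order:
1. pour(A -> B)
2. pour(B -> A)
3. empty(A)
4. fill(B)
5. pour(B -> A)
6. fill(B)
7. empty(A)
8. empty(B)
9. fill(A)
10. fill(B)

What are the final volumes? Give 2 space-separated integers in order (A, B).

Step 1: pour(A -> B) -> (A=0 B=4)
Step 2: pour(B -> A) -> (A=4 B=0)
Step 3: empty(A) -> (A=0 B=0)
Step 4: fill(B) -> (A=0 B=8)
Step 5: pour(B -> A) -> (A=5 B=3)
Step 6: fill(B) -> (A=5 B=8)
Step 7: empty(A) -> (A=0 B=8)
Step 8: empty(B) -> (A=0 B=0)
Step 9: fill(A) -> (A=5 B=0)
Step 10: fill(B) -> (A=5 B=8)

Answer: 5 8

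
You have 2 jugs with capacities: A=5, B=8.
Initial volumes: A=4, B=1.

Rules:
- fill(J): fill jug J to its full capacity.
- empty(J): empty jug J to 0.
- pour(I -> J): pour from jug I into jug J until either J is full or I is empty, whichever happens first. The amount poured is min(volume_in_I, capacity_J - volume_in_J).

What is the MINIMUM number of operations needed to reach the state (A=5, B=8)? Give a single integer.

Answer: 2

Derivation:
BFS from (A=4, B=1). One shortest path:
  1. fill(A) -> (A=5 B=1)
  2. fill(B) -> (A=5 B=8)
Reached target in 2 moves.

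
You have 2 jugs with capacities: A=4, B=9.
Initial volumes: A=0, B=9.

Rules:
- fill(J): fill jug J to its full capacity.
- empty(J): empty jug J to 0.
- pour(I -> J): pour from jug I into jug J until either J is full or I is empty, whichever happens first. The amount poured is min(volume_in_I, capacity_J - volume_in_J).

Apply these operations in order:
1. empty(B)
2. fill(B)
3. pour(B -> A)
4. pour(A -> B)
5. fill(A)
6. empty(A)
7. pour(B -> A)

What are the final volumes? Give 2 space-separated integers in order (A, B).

Answer: 4 5

Derivation:
Step 1: empty(B) -> (A=0 B=0)
Step 2: fill(B) -> (A=0 B=9)
Step 3: pour(B -> A) -> (A=4 B=5)
Step 4: pour(A -> B) -> (A=0 B=9)
Step 5: fill(A) -> (A=4 B=9)
Step 6: empty(A) -> (A=0 B=9)
Step 7: pour(B -> A) -> (A=4 B=5)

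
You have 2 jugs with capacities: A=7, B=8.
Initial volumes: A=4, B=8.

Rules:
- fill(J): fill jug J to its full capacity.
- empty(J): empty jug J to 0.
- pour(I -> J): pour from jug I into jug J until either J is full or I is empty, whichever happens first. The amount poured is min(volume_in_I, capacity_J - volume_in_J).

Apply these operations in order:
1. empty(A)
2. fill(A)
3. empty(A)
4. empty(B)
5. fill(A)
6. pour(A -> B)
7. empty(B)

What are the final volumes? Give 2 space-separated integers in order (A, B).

Answer: 0 0

Derivation:
Step 1: empty(A) -> (A=0 B=8)
Step 2: fill(A) -> (A=7 B=8)
Step 3: empty(A) -> (A=0 B=8)
Step 4: empty(B) -> (A=0 B=0)
Step 5: fill(A) -> (A=7 B=0)
Step 6: pour(A -> B) -> (A=0 B=7)
Step 7: empty(B) -> (A=0 B=0)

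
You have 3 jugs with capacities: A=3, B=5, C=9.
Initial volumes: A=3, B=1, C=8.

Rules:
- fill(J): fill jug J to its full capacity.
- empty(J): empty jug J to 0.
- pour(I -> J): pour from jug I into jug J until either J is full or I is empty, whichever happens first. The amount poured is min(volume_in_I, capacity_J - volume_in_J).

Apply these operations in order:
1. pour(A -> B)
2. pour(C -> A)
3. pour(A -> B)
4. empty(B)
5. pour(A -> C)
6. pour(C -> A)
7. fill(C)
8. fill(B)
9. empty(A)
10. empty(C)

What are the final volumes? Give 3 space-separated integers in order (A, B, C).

Step 1: pour(A -> B) -> (A=0 B=4 C=8)
Step 2: pour(C -> A) -> (A=3 B=4 C=5)
Step 3: pour(A -> B) -> (A=2 B=5 C=5)
Step 4: empty(B) -> (A=2 B=0 C=5)
Step 5: pour(A -> C) -> (A=0 B=0 C=7)
Step 6: pour(C -> A) -> (A=3 B=0 C=4)
Step 7: fill(C) -> (A=3 B=0 C=9)
Step 8: fill(B) -> (A=3 B=5 C=9)
Step 9: empty(A) -> (A=0 B=5 C=9)
Step 10: empty(C) -> (A=0 B=5 C=0)

Answer: 0 5 0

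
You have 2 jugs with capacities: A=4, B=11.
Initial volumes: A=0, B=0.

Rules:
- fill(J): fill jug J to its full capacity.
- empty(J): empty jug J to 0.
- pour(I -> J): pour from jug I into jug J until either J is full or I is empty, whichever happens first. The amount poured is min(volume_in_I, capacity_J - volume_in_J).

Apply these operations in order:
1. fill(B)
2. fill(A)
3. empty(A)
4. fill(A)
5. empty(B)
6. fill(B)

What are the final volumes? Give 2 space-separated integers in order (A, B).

Answer: 4 11

Derivation:
Step 1: fill(B) -> (A=0 B=11)
Step 2: fill(A) -> (A=4 B=11)
Step 3: empty(A) -> (A=0 B=11)
Step 4: fill(A) -> (A=4 B=11)
Step 5: empty(B) -> (A=4 B=0)
Step 6: fill(B) -> (A=4 B=11)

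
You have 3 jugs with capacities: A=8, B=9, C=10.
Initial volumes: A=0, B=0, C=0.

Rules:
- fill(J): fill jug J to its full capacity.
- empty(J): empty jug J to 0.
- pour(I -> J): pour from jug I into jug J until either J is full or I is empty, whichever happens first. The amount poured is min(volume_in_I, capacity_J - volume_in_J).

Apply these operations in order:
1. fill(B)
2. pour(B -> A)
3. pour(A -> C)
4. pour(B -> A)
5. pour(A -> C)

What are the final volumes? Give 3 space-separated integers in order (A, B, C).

Answer: 0 0 9

Derivation:
Step 1: fill(B) -> (A=0 B=9 C=0)
Step 2: pour(B -> A) -> (A=8 B=1 C=0)
Step 3: pour(A -> C) -> (A=0 B=1 C=8)
Step 4: pour(B -> A) -> (A=1 B=0 C=8)
Step 5: pour(A -> C) -> (A=0 B=0 C=9)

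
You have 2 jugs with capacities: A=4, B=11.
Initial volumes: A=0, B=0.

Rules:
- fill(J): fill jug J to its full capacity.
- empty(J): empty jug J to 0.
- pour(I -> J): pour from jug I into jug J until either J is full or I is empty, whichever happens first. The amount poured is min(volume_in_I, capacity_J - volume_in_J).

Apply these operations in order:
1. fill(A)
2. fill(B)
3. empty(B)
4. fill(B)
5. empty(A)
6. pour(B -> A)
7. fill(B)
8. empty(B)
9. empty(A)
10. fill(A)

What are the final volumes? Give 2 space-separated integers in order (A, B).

Step 1: fill(A) -> (A=4 B=0)
Step 2: fill(B) -> (A=4 B=11)
Step 3: empty(B) -> (A=4 B=0)
Step 4: fill(B) -> (A=4 B=11)
Step 5: empty(A) -> (A=0 B=11)
Step 6: pour(B -> A) -> (A=4 B=7)
Step 7: fill(B) -> (A=4 B=11)
Step 8: empty(B) -> (A=4 B=0)
Step 9: empty(A) -> (A=0 B=0)
Step 10: fill(A) -> (A=4 B=0)

Answer: 4 0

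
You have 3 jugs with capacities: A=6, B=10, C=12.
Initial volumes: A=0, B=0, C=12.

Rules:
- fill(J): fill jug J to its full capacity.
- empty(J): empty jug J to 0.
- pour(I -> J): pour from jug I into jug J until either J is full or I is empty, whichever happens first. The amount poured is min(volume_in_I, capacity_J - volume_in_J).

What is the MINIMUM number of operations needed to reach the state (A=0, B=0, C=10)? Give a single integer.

Answer: 3

Derivation:
BFS from (A=0, B=0, C=12). One shortest path:
  1. fill(B) -> (A=0 B=10 C=12)
  2. empty(C) -> (A=0 B=10 C=0)
  3. pour(B -> C) -> (A=0 B=0 C=10)
Reached target in 3 moves.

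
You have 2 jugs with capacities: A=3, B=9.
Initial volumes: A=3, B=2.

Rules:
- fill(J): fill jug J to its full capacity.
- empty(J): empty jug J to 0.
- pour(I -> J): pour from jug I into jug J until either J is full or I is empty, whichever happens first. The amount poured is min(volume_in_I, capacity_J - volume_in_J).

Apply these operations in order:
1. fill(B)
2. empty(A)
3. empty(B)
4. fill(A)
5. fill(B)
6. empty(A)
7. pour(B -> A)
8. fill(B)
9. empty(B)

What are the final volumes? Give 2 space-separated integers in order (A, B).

Answer: 3 0

Derivation:
Step 1: fill(B) -> (A=3 B=9)
Step 2: empty(A) -> (A=0 B=9)
Step 3: empty(B) -> (A=0 B=0)
Step 4: fill(A) -> (A=3 B=0)
Step 5: fill(B) -> (A=3 B=9)
Step 6: empty(A) -> (A=0 B=9)
Step 7: pour(B -> A) -> (A=3 B=6)
Step 8: fill(B) -> (A=3 B=9)
Step 9: empty(B) -> (A=3 B=0)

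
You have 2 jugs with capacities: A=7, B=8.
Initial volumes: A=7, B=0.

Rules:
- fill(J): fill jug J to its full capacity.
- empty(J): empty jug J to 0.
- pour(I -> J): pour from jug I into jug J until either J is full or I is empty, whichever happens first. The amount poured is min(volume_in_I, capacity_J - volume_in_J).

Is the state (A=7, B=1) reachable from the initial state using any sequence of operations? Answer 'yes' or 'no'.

BFS from (A=7, B=0):
  1. empty(A) -> (A=0 B=0)
  2. fill(B) -> (A=0 B=8)
  3. pour(B -> A) -> (A=7 B=1)
Target reached → yes.

Answer: yes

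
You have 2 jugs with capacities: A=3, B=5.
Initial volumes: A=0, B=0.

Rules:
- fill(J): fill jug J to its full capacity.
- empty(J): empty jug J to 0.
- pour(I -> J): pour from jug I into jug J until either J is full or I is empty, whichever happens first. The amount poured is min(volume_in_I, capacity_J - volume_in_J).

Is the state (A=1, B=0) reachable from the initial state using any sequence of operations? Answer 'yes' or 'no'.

BFS from (A=0, B=0):
  1. fill(A) -> (A=3 B=0)
  2. pour(A -> B) -> (A=0 B=3)
  3. fill(A) -> (A=3 B=3)
  4. pour(A -> B) -> (A=1 B=5)
  5. empty(B) -> (A=1 B=0)
Target reached → yes.

Answer: yes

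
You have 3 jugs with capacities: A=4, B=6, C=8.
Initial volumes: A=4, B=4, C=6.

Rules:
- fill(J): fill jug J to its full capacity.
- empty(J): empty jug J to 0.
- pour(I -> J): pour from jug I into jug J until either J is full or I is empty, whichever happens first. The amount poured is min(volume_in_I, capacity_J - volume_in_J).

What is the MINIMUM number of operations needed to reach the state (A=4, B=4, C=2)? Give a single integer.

Answer: 2

Derivation:
BFS from (A=4, B=4, C=6). One shortest path:
  1. empty(A) -> (A=0 B=4 C=6)
  2. pour(C -> A) -> (A=4 B=4 C=2)
Reached target in 2 moves.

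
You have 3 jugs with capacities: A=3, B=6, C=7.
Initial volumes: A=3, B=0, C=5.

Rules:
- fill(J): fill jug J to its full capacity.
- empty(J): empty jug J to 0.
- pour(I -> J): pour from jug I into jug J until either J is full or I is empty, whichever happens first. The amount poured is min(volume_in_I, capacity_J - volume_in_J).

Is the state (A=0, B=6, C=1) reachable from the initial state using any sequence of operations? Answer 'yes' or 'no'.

Answer: yes

Derivation:
BFS from (A=3, B=0, C=5):
  1. empty(A) -> (A=0 B=0 C=5)
  2. fill(C) -> (A=0 B=0 C=7)
  3. pour(C -> B) -> (A=0 B=6 C=1)
Target reached → yes.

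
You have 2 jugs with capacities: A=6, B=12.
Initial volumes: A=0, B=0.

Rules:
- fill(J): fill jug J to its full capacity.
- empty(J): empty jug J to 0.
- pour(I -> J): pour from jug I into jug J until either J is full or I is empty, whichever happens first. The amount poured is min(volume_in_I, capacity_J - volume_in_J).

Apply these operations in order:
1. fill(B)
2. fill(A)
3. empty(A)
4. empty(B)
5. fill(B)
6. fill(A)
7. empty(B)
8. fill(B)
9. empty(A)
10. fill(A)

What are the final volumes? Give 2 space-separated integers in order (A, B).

Answer: 6 12

Derivation:
Step 1: fill(B) -> (A=0 B=12)
Step 2: fill(A) -> (A=6 B=12)
Step 3: empty(A) -> (A=0 B=12)
Step 4: empty(B) -> (A=0 B=0)
Step 5: fill(B) -> (A=0 B=12)
Step 6: fill(A) -> (A=6 B=12)
Step 7: empty(B) -> (A=6 B=0)
Step 8: fill(B) -> (A=6 B=12)
Step 9: empty(A) -> (A=0 B=12)
Step 10: fill(A) -> (A=6 B=12)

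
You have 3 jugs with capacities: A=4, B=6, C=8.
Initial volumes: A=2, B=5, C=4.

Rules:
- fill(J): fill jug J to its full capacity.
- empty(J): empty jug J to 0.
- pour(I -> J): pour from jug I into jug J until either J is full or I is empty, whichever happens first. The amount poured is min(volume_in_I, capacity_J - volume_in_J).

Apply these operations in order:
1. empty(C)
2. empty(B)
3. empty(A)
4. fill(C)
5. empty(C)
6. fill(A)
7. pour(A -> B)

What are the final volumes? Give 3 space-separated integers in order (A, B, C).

Step 1: empty(C) -> (A=2 B=5 C=0)
Step 2: empty(B) -> (A=2 B=0 C=0)
Step 3: empty(A) -> (A=0 B=0 C=0)
Step 4: fill(C) -> (A=0 B=0 C=8)
Step 5: empty(C) -> (A=0 B=0 C=0)
Step 6: fill(A) -> (A=4 B=0 C=0)
Step 7: pour(A -> B) -> (A=0 B=4 C=0)

Answer: 0 4 0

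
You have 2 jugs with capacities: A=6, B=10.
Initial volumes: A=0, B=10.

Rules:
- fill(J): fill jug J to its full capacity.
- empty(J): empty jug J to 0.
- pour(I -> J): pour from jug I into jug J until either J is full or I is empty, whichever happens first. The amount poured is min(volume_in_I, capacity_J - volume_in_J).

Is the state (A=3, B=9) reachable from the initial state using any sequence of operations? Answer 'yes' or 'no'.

BFS explored all 16 reachable states.
Reachable set includes: (0,0), (0,2), (0,4), (0,6), (0,8), (0,10), (2,0), (2,10), (4,0), (4,10), (6,0), (6,2) ...
Target (A=3, B=9) not in reachable set → no.

Answer: no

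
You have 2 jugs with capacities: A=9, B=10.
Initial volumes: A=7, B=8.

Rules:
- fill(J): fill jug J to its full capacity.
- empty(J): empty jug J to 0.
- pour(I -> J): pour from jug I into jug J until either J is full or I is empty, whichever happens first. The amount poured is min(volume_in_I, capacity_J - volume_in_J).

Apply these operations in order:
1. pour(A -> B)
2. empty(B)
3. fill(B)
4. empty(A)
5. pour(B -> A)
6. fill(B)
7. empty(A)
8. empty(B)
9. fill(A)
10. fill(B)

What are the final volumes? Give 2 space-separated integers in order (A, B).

Answer: 9 10

Derivation:
Step 1: pour(A -> B) -> (A=5 B=10)
Step 2: empty(B) -> (A=5 B=0)
Step 3: fill(B) -> (A=5 B=10)
Step 4: empty(A) -> (A=0 B=10)
Step 5: pour(B -> A) -> (A=9 B=1)
Step 6: fill(B) -> (A=9 B=10)
Step 7: empty(A) -> (A=0 B=10)
Step 8: empty(B) -> (A=0 B=0)
Step 9: fill(A) -> (A=9 B=0)
Step 10: fill(B) -> (A=9 B=10)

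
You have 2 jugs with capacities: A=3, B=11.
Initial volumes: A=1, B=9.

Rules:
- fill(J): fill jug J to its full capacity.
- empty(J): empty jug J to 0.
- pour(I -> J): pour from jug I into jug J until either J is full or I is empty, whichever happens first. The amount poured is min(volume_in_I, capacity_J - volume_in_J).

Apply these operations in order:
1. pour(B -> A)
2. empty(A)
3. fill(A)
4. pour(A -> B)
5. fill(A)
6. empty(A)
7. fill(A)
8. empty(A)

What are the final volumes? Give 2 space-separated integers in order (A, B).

Answer: 0 10

Derivation:
Step 1: pour(B -> A) -> (A=3 B=7)
Step 2: empty(A) -> (A=0 B=7)
Step 3: fill(A) -> (A=3 B=7)
Step 4: pour(A -> B) -> (A=0 B=10)
Step 5: fill(A) -> (A=3 B=10)
Step 6: empty(A) -> (A=0 B=10)
Step 7: fill(A) -> (A=3 B=10)
Step 8: empty(A) -> (A=0 B=10)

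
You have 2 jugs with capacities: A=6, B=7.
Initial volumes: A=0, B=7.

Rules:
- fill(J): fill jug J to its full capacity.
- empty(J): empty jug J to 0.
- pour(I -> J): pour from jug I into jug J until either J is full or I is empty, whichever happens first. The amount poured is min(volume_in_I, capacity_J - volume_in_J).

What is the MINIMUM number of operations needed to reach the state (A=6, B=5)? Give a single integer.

BFS from (A=0, B=7). One shortest path:
  1. fill(A) -> (A=6 B=7)
  2. empty(B) -> (A=6 B=0)
  3. pour(A -> B) -> (A=0 B=6)
  4. fill(A) -> (A=6 B=6)
  5. pour(A -> B) -> (A=5 B=7)
  6. empty(B) -> (A=5 B=0)
  7. pour(A -> B) -> (A=0 B=5)
  8. fill(A) -> (A=6 B=5)
Reached target in 8 moves.

Answer: 8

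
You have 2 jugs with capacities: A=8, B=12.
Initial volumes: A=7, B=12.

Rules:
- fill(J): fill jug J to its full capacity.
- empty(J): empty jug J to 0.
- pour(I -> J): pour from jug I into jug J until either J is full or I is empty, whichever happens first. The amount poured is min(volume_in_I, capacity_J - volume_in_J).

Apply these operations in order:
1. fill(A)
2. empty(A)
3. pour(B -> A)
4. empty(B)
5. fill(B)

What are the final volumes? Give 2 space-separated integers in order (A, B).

Step 1: fill(A) -> (A=8 B=12)
Step 2: empty(A) -> (A=0 B=12)
Step 3: pour(B -> A) -> (A=8 B=4)
Step 4: empty(B) -> (A=8 B=0)
Step 5: fill(B) -> (A=8 B=12)

Answer: 8 12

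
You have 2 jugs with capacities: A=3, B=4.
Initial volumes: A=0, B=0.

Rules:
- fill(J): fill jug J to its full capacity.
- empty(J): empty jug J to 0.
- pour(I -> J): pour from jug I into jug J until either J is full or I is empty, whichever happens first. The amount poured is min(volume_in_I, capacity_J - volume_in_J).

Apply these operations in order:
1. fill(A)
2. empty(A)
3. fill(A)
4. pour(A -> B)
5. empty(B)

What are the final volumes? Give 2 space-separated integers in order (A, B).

Step 1: fill(A) -> (A=3 B=0)
Step 2: empty(A) -> (A=0 B=0)
Step 3: fill(A) -> (A=3 B=0)
Step 4: pour(A -> B) -> (A=0 B=3)
Step 5: empty(B) -> (A=0 B=0)

Answer: 0 0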